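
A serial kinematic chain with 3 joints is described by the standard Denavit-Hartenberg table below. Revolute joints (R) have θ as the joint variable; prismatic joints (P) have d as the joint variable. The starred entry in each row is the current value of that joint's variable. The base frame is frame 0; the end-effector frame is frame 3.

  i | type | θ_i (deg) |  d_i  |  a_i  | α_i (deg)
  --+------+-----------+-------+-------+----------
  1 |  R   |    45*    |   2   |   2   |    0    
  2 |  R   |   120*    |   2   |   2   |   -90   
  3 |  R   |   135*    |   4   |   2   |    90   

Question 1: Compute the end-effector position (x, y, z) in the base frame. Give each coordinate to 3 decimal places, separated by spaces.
after link 1: o_1 = (1.4142, 1.4142, 2.0000)
after link 2: o_2 = (-0.5176, 1.9319, 4.0000)
after link 3: o_3 = (-0.1869, -2.2979, 2.5858)

-0.187 -2.298 2.586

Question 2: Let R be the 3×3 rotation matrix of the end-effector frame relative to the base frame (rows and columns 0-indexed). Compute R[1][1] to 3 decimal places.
End-effector y-axis (col 1 of R) = (-0.2588,-0.9659,0.0000)
R[1][1] = -0.9659

-0.966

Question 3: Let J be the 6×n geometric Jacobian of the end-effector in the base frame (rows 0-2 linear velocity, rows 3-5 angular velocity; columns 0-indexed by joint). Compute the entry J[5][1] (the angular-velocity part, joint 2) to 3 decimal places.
axis z_1 = (0.0000,0.0000,1.0000); lever o_n−o_1 = (-1.6011,-3.7121,0.5858)
cross product → J_v[:, 1] = (3.7121,-1.6011,0.0000)
J_ω[:, 1] = z_1
entry J[5][1] = 1.0000

1.000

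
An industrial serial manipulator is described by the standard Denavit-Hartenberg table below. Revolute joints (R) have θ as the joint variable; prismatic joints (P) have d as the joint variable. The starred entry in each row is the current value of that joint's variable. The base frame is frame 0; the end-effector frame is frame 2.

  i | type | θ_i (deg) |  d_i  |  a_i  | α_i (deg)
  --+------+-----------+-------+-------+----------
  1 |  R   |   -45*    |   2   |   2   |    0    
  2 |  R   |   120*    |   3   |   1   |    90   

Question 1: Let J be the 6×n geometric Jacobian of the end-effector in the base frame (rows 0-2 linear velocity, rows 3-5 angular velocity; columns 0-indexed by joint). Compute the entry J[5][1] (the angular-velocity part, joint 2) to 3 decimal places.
1.000

axis z_1 = (0.0000,0.0000,1.0000); lever o_n−o_1 = (0.2588,0.9659,3.0000)
cross product → J_v[:, 1] = (-0.9659,0.2588,0.0000)
J_ω[:, 1] = z_1
entry J[5][1] = 1.0000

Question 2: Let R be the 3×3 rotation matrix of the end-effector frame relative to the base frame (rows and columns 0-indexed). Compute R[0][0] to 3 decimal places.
End-effector x-axis (col 0 of R) = (0.2588,0.9659,0.0000)
R[0][0] = 0.2588

0.259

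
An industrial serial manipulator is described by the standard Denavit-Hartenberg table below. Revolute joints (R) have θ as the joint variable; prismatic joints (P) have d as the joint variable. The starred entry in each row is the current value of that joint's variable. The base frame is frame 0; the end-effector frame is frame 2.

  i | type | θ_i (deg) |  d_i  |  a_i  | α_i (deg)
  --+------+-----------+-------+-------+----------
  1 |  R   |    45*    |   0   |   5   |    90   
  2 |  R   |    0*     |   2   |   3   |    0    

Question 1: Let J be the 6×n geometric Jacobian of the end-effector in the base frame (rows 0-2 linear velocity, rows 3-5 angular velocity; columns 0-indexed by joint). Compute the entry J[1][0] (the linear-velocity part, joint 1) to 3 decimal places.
axis z_0 = ẑ; lever o_n−o_0 = (7.0711,4.2426,0.0000)
cross product → J_v[:, 0] = (-4.2426,7.0711,0.0000)
J_ω[:, 0] = z_0
entry J[1][0] = 7.0711

7.071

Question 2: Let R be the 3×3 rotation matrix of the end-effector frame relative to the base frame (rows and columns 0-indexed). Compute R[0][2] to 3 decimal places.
0.707

End-effector z-axis (col 2 of R) = (0.7071,-0.7071,0.0000)
R[0][2] = 0.7071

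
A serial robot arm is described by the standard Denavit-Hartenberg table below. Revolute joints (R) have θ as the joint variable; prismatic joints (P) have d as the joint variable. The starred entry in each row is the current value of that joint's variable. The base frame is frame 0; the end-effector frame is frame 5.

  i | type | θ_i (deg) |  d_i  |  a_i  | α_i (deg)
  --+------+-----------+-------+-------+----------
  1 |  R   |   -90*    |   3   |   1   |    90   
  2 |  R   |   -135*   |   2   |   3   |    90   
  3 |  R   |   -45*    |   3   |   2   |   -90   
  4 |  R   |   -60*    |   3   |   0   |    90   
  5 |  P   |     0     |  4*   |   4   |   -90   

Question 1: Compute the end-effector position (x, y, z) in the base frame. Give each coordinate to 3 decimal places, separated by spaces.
-3.742 8.874 5.096

after link 1: o_1 = (0.0000, -1.0000, 3.0000)
after link 2: o_2 = (-2.0000, 1.1213, 0.8787)
after link 3: o_3 = (-0.5858, 4.2426, 2.0000)
after link 4: o_4 = (-2.7071, 5.7426, 0.5000)
after link 5: o_5 = (-3.7424, 8.8743, 5.0958)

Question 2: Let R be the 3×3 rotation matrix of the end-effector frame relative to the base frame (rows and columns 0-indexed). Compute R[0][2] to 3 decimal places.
End-effector z-axis (col 2 of R) = (-0.7071,0.5000,-0.5000)
R[0][2] = -0.7071

-0.707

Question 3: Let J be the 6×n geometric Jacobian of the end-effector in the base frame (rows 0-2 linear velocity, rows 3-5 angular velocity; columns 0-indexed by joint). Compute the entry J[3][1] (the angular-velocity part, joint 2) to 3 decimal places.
-1.000

axis z_1 = (-1.0000,-0.0000,0.0000); lever o_n−o_1 = (-3.7424,9.8743,2.0958)
cross product → J_v[:, 1] = (-0.0000,2.0958,-9.8743)
J_ω[:, 1] = z_1
entry J[3][1] = -1.0000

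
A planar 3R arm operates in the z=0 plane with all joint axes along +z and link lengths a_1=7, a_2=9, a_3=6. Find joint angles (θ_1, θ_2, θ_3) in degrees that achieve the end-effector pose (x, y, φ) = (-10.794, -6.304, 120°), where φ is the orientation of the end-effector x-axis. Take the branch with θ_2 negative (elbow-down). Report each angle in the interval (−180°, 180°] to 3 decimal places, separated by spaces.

-89.999 -60.000 -90.001

wrist centre = target − a_3·(cos φ, sin φ) = (-7.7940, -11.5002)
cos θ_2 = (192.9999−7²−9²)/(2·7·9) = 0.5000; θ_2 = -60.0000° (elbow-down)
β = atan2(-11.5002,-7.7940) = -124.1267°; ψ = atan2(-7.7942,11.5000) = -34.1278°
θ_1 = β − ψ = -89.9988°
θ_3 = φ − θ_1 − θ_2 = -90.0011° (wrapped to (-180°,180°])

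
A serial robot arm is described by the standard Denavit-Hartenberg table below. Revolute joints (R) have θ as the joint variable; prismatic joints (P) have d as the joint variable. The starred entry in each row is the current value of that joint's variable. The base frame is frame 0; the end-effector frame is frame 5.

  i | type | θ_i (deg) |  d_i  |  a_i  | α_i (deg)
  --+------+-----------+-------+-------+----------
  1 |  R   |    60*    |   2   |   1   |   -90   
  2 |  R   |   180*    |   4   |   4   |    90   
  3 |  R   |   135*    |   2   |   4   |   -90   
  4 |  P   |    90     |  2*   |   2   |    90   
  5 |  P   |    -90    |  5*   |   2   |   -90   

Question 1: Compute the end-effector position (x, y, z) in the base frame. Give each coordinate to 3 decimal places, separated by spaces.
after link 1: o_1 = (0.5000, 0.8660, 2.0000)
after link 2: o_2 = (-4.9641, -0.5981, 2.0000)
after link 3: o_3 = (-5.9994, 3.2656, 0.0000)
after link 4: o_4 = (-4.0675, 3.7833, 2.0000)
after link 5: o_5 = (-7.2935, 8.0953, 2.0000)

-7.293 8.095 2.000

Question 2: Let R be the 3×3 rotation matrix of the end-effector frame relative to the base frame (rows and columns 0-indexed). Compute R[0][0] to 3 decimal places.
-0.966

End-effector x-axis (col 0 of R) = (-0.9659,-0.2588,0.0000)
R[0][0] = -0.9659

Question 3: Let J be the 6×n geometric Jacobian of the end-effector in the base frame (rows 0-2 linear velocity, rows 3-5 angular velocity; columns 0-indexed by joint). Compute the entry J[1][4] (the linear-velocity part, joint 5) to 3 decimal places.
prismatic axis z_4 = (-0.2588,0.9659,0.0000)
J_v[:, 4] = z_4; J_ω[:, 4] = (0,0,0)
entry J[1][4] = 0.9659

0.966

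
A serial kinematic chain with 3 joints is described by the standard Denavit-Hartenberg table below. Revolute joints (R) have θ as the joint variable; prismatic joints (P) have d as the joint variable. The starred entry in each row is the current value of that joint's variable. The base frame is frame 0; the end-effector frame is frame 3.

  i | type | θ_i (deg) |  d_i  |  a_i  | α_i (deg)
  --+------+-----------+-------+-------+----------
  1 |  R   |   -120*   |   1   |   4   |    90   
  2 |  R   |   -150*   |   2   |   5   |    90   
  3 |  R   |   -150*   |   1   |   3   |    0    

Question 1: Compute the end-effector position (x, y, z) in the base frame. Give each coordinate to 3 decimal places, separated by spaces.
after link 1: o_1 = (-2.0000, -3.4641, 1.0000)
after link 2: o_2 = (-1.5670, 1.2859, -1.5000)
after link 3: o_3 = (-1.1429, -0.9796, 0.6651)

-1.143 -0.980 0.665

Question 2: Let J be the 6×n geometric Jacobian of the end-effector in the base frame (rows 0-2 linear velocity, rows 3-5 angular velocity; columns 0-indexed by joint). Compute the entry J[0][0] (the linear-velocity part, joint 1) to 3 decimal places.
0.980

axis z_0 = ẑ; lever o_n−o_0 = (-1.1429,-0.9796,0.6651)
cross product → J_v[:, 0] = (0.9796,-1.1429,0.0000)
J_ω[:, 0] = z_0
entry J[0][0] = 0.9796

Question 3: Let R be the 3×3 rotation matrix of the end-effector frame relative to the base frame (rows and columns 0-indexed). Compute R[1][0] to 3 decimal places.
End-effector x-axis (col 0 of R) = (0.0580,-0.8995,0.4330)
R[1][0] = -0.8995

-0.900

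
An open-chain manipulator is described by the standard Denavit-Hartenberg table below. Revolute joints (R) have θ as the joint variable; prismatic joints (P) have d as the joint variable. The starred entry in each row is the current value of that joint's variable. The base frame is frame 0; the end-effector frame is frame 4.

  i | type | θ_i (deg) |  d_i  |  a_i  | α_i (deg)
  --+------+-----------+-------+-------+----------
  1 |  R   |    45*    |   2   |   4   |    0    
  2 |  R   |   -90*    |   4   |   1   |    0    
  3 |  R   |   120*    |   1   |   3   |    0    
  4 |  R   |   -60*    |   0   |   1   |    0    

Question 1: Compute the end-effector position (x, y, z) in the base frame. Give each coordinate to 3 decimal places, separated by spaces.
5.278 5.278 7.000

after link 1: o_1 = (2.8284, 2.8284, 2.0000)
after link 2: o_2 = (3.5355, 2.1213, 6.0000)
after link 3: o_3 = (4.3120, 5.0191, 7.0000)
after link 4: o_4 = (5.2779, 5.2779, 7.0000)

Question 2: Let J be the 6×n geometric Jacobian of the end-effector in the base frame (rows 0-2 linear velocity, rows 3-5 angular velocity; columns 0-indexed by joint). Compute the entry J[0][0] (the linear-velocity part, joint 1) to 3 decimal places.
axis z_0 = ẑ; lever o_n−o_0 = (5.2779,5.2779,7.0000)
cross product → J_v[:, 0] = (-5.2779,5.2779,0.0000)
J_ω[:, 0] = z_0
entry J[0][0] = -5.2779

-5.278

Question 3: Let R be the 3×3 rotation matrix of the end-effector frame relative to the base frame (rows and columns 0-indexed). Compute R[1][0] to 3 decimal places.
End-effector x-axis (col 0 of R) = (0.9659,0.2588,0.0000)
R[1][0] = 0.2588

0.259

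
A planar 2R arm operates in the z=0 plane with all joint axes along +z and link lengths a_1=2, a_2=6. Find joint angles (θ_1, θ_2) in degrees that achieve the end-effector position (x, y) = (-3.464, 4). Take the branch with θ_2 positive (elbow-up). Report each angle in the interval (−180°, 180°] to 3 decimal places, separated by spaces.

29.997 120.002

cos θ_2 = (27.9993−2²−6²)/(2·2·6) = -0.5000; θ_2 = 120.0019° (elbow-up)
β = atan2(4.0000,-3.4640) = 130.8926°; ψ = atan2(5.1961,-1.0002) = 100.8955°
θ_1 = β − ψ = 29.9971°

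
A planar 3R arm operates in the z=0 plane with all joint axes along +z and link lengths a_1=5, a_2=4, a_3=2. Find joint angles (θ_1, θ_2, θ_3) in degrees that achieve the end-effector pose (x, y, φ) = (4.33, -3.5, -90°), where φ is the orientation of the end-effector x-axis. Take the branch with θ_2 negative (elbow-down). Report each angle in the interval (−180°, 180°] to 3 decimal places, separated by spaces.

wrist centre = target − a_3·(cos φ, sin φ) = (4.3300, -1.5000)
cos θ_2 = (20.9989−5²−4²)/(2·5·4) = -0.5000; θ_2 = -120.0018° (elbow-down)
β = atan2(-1.5000,4.3300) = -19.1071°; ψ = atan2(-3.4640,2.9999) = -49.1071°
θ_1 = β − ψ = 30.0000°
θ_3 = φ − θ_1 − θ_2 = 0.0018° (wrapped to (-180°,180°])

30.000 -120.002 0.002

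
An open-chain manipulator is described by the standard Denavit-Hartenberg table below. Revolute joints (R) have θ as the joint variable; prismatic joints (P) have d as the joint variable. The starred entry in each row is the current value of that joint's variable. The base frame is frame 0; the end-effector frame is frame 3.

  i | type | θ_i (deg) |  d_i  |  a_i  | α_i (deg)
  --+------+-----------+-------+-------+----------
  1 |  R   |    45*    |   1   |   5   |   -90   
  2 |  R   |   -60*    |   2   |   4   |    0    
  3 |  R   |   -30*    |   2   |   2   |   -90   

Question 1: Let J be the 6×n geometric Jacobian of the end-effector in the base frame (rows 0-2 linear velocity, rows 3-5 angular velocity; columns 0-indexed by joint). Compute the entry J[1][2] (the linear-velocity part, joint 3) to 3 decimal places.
1.414

axis z_2 = (-0.7071,0.7071,0.0000); lever o_n−o_2 = (-1.4142,1.4142,2.0000)
cross product → J_v[:, 2] = (1.4142,1.4142,-0.0000)
J_ω[:, 2] = z_2
entry J[1][2] = 1.4142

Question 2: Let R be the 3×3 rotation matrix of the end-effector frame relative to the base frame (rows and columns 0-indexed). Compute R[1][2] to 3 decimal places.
0.707

End-effector z-axis (col 2 of R) = (0.7071,0.7071,-0.0000)
R[1][2] = 0.7071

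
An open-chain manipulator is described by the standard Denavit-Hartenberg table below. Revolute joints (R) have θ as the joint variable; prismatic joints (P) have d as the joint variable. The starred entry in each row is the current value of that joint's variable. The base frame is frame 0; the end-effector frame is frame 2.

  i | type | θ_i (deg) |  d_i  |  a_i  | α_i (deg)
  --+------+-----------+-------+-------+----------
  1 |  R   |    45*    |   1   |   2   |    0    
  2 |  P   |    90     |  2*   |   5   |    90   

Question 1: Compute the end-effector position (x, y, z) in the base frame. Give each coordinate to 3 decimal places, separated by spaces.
after link 1: o_1 = (1.4142, 1.4142, 1.0000)
after link 2: o_2 = (-2.1213, 4.9497, 3.0000)

-2.121 4.950 3.000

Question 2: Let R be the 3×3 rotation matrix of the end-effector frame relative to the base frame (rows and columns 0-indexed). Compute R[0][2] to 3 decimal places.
End-effector z-axis (col 2 of R) = (0.7071,0.7071,0.0000)
R[0][2] = 0.7071

0.707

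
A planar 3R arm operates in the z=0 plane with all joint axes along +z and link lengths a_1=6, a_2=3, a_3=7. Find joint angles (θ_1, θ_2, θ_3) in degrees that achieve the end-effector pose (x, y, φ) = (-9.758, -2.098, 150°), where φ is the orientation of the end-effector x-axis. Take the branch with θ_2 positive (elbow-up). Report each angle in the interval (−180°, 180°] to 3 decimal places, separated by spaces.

-149.999 90.005 -150.006

wrist centre = target − a_3·(cos φ, sin φ) = (-3.6958, -5.5980)
cos θ_2 = (44.9967−6²−3²)/(2·6·3) = -0.0001; θ_2 = 90.0052° (elbow-up)
β = atan2(-5.5980,-3.6958) = -123.4330°; ψ = atan2(3.0000,5.9997) = 26.5661°
θ_1 = β − ψ = -149.9991°
θ_3 = φ − θ_1 − θ_2 = -150.0062° (wrapped to (-180°,180°])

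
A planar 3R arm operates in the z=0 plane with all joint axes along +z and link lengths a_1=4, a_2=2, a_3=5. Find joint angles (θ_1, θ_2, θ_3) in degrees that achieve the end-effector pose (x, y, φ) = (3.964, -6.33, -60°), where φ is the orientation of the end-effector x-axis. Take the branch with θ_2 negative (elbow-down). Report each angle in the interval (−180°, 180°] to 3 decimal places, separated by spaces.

-30.003 -150.006 120.009

wrist centre = target − a_3·(cos φ, sin φ) = (1.4640, -1.9999)
cos θ_2 = (6.1428−4²−2²)/(2·4·2) = -0.8661; θ_2 = -150.0058° (elbow-down)
β = atan2(-1.9999,1.4640) = -53.7941°; ψ = atan2(-0.9998,2.2678) = -23.7912°
θ_1 = β − ψ = -30.0029°
θ_3 = φ − θ_1 − θ_2 = 120.0087° (wrapped to (-180°,180°])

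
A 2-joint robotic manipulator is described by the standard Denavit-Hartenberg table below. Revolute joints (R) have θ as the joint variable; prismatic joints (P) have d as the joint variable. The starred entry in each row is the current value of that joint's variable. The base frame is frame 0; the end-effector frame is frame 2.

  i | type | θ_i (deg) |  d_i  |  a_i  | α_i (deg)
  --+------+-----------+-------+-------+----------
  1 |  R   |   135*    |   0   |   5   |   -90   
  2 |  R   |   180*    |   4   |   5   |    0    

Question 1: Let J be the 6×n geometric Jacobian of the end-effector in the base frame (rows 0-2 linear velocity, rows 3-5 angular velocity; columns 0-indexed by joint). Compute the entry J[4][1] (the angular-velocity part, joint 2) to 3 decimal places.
axis z_1 = (-0.7071,-0.7071,0.0000); lever o_n−o_1 = (0.7071,-6.3640,-0.0000)
cross product → J_v[:, 1] = (0.0000,-0.0000,5.0000)
J_ω[:, 1] = z_1
entry J[4][1] = -0.7071

-0.707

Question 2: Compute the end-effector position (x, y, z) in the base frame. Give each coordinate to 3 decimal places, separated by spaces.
after link 1: o_1 = (-3.5355, 3.5355, 0.0000)
after link 2: o_2 = (-2.8284, -2.8284, -0.0000)

-2.828 -2.828 -0.000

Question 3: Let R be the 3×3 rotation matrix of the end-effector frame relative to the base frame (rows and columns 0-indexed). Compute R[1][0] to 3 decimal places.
End-effector x-axis (col 0 of R) = (0.7071,-0.7071,-0.0000)
R[1][0] = -0.7071

-0.707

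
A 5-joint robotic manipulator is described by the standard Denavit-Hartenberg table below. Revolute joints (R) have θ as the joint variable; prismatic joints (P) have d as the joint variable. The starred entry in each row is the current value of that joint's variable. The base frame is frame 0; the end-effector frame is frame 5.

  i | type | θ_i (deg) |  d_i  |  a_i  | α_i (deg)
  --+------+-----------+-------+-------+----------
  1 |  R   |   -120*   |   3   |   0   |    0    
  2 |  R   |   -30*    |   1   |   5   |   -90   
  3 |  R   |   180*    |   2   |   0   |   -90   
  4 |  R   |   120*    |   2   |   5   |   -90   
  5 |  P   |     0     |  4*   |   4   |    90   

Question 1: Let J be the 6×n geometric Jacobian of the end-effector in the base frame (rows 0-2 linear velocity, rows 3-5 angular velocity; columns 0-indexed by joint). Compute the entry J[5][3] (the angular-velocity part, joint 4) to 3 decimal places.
axis z_3 = (0.0000,0.0000,1.0000); lever o_n−o_3 = (-9.7942,1.0359,2.0000)
cross product → J_v[:, 3] = (-1.0359,-9.7942,0.0000)
J_ω[:, 3] = z_3
entry J[5][3] = 1.0000

1.000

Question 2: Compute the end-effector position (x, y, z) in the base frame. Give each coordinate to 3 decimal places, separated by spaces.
-13.124 -3.196 6.000

after link 1: o_1 = (0.0000, 0.0000, 3.0000)
after link 2: o_2 = (-4.3301, -2.5000, 4.0000)
after link 3: o_3 = (-3.3301, -4.2321, 4.0000)
after link 4: o_4 = (-7.6603, -1.7321, 6.0000)
after link 5: o_5 = (-13.1244, -3.1962, 6.0000)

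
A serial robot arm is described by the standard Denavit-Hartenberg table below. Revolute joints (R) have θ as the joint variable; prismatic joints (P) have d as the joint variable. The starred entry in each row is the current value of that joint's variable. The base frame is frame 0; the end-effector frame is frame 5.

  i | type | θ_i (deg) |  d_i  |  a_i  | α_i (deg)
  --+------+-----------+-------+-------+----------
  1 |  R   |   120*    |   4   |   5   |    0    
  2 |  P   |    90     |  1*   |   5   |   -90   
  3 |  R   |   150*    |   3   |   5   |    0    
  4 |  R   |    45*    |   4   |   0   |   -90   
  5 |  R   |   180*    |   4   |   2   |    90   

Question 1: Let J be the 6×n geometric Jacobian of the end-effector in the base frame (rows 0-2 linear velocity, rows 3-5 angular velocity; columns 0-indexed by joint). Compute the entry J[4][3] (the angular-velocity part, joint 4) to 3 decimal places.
-0.866

axis z_3 = (0.5000,-0.8660,0.0000); lever o_n−o_3 = (-0.5696,-4.9477,3.3461)
cross product → J_v[:, 3] = (-2.8978,-1.6730,-2.9671)
J_ω[:, 3] = z_3
entry J[4][3] = -0.8660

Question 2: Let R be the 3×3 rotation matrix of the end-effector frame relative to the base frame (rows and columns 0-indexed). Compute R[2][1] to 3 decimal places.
End-effector y-axis (col 1 of R) = (-0.2241,-0.1294,0.9659)
R[2][1] = 0.9659

0.966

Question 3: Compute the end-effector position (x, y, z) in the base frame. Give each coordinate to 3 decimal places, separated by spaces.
after link 1: o_1 = (-2.5000, 4.3301, 4.0000)
after link 2: o_2 = (-6.8301, 1.8301, 5.0000)
after link 3: o_3 = (-1.5801, 1.3971, 2.5000)
after link 4: o_4 = (0.4199, -2.0670, 2.5000)
after link 5: o_5 = (-2.1497, -3.5506, 5.8461)

-2.150 -3.551 5.846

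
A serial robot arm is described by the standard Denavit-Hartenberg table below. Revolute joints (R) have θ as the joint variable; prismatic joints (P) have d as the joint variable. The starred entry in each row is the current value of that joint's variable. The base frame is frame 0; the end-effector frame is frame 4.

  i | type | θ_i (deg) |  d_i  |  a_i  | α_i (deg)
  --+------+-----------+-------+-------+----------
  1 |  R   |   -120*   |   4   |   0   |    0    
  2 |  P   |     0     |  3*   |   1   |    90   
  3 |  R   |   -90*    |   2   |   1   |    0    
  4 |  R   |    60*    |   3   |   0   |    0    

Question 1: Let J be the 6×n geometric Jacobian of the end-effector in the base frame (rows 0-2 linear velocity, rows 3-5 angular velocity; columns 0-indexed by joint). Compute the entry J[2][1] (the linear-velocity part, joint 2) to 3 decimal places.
prismatic axis z_1 = (0.0000,0.0000,1.0000)
J_v[:, 1] = z_1; J_ω[:, 1] = (0,0,0)
entry J[2][1] = 1.0000

1.000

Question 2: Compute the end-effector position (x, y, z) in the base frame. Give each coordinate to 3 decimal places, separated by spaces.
-4.830 1.634 6.000

after link 1: o_1 = (0.0000, 0.0000, 4.0000)
after link 2: o_2 = (-0.5000, -0.8660, 7.0000)
after link 3: o_3 = (-2.2321, 0.1340, 6.0000)
after link 4: o_4 = (-4.8301, 1.6340, 6.0000)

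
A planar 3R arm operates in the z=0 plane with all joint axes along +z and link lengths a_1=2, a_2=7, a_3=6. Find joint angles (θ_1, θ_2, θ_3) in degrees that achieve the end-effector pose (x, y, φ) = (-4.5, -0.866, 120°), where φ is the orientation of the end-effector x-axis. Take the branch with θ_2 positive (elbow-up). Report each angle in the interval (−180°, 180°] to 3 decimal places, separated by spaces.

wrist centre = target − a_3·(cos φ, sin φ) = (-1.5000, -6.0622)
cos θ_2 = (38.9997−2²−7²)/(2·2·7) = -0.5000; θ_2 = 120.0007° (elbow-up)
β = atan2(-6.0622,-1.5000) = -103.8979°; ψ = atan2(6.0621,-1.5001) = 103.8987°
θ_1 = β − ψ = -207.7966°
θ_3 = φ − θ_1 − θ_2 = -152.2041° (wrapped to (-180°,180°])

152.203 120.001 -152.204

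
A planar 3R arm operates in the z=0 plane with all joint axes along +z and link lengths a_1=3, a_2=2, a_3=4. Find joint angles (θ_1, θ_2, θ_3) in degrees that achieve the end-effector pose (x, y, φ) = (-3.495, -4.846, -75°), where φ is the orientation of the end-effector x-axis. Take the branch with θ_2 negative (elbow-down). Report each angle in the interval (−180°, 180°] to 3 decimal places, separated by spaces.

-150.010 -44.980 119.989

wrist centre = target − a_3·(cos φ, sin φ) = (-4.5303, -0.9823)
cos θ_2 = (21.4883−3²−2²)/(2·3·2) = 0.7074; θ_2 = -44.9796° (elbow-down)
β = atan2(-0.9823,-4.5303) = -167.7660°; ψ = atan2(-1.4137,4.4147) = -17.7564°
θ_1 = β − ψ = -150.0095°
θ_3 = φ − θ_1 − θ_2 = 119.9891° (wrapped to (-180°,180°])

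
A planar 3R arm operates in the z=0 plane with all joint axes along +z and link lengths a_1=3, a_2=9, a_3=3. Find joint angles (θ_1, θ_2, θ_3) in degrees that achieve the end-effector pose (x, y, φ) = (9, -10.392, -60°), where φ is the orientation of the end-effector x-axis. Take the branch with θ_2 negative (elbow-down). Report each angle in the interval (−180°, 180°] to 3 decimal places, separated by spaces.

wrist centre = target − a_3·(cos φ, sin φ) = (7.5000, -7.7939)
cos θ_2 = (116.9952−3²−9²)/(2·3·9) = 0.4999; θ_2 = -60.0058° (elbow-down)
β = atan2(-7.7939,7.5000) = -46.1010°; ψ = atan2(-7.7947,7.4992) = -46.1068°
θ_1 = β − ψ = 0.0058°
θ_3 = φ − θ_1 − θ_2 = -0.0000° (wrapped to (-180°,180°])

0.006 -60.006 -0.000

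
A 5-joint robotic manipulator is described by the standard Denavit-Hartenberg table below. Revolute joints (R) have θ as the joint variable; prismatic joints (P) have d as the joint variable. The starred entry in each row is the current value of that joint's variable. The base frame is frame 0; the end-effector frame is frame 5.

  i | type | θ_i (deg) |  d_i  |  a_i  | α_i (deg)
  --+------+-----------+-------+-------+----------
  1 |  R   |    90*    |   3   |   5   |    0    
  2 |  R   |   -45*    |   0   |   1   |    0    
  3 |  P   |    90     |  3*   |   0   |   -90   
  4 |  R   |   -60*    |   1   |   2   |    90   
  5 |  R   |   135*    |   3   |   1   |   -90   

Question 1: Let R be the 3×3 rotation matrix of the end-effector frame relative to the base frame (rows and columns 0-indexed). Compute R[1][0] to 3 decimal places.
End-effector x-axis (col 0 of R) = (-0.2500,-0.7500,-0.6124)
R[1][0] = -0.7500

-0.750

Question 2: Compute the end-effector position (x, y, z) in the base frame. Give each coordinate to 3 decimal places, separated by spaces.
after link 1: o_1 = (0.0000, 5.0000, 3.0000)
after link 2: o_2 = (0.7071, 5.7071, 3.0000)
after link 3: o_3 = (0.7071, 5.7071, 6.0000)
after link 4: o_4 = (-0.7071, 5.7071, 7.7321)
after link 5: o_5 = (0.8800, 3.1200, 8.6197)

0.880 3.120 8.620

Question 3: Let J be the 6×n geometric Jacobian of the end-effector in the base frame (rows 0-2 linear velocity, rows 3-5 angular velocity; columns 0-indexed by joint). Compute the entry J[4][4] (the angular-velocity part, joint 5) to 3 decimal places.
axis z_4 = (0.6124,-0.6124,0.5000); lever o_n−o_4 = (1.5871,-2.5871,0.8876)
cross product → J_v[:, 4] = (0.7500,0.2500,-0.6124)
J_ω[:, 4] = z_4
entry J[4][4] = -0.6124

-0.612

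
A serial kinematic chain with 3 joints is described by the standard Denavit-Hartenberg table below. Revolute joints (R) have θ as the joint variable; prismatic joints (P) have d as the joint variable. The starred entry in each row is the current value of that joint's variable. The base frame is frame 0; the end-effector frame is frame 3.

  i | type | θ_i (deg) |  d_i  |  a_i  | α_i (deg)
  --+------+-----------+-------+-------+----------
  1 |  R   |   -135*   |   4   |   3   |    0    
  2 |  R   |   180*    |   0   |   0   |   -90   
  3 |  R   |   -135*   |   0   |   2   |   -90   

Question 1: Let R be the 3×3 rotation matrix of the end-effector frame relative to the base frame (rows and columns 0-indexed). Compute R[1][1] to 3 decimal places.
End-effector y-axis (col 1 of R) = (0.7071,-0.7071,-0.0000)
R[1][1] = -0.7071

-0.707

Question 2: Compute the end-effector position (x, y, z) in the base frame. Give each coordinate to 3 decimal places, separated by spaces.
-3.121 -3.121 5.414

after link 1: o_1 = (-2.1213, -2.1213, 4.0000)
after link 2: o_2 = (-2.1213, -2.1213, 4.0000)
after link 3: o_3 = (-3.1213, -3.1213, 5.4142)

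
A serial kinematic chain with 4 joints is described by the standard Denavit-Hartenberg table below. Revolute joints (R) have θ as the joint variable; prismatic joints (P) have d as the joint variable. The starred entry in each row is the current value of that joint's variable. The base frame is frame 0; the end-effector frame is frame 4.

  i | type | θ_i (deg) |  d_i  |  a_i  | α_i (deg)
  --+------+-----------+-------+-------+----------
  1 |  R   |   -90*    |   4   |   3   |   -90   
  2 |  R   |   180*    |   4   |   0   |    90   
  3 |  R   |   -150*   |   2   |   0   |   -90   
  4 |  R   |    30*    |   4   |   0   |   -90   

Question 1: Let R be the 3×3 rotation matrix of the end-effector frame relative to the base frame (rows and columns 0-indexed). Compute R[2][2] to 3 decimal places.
0.866

End-effector z-axis (col 2 of R) = (0.2500,0.4330,0.8660)
R[2][2] = 0.8660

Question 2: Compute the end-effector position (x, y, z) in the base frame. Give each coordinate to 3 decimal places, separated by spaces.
0.536 -1.000 2.000

after link 1: o_1 = (0.0000, -3.0000, 4.0000)
after link 2: o_2 = (4.0000, -3.0000, 4.0000)
after link 3: o_3 = (4.0000, -3.0000, 2.0000)
after link 4: o_4 = (0.5359, -1.0000, 2.0000)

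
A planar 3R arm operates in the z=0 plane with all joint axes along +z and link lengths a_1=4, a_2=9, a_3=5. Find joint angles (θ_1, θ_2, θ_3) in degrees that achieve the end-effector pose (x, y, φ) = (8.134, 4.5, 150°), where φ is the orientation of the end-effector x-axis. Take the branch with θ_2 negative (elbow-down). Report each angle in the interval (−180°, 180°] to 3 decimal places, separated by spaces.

wrist centre = target − a_3·(cos φ, sin φ) = (12.4641, 2.0000)
cos θ_2 = (159.3545−4²−9²)/(2·4·9) = 0.8660; θ_2 = -29.9990° (elbow-down)
β = atan2(2.0000,12.4641) = 9.1160°; ψ = atan2(-4.4999,11.7943) = -20.8833°
θ_1 = β − ψ = 29.9993°
θ_3 = φ − θ_1 − θ_2 = 149.9997° (wrapped to (-180°,180°])

29.999 -29.999 150.000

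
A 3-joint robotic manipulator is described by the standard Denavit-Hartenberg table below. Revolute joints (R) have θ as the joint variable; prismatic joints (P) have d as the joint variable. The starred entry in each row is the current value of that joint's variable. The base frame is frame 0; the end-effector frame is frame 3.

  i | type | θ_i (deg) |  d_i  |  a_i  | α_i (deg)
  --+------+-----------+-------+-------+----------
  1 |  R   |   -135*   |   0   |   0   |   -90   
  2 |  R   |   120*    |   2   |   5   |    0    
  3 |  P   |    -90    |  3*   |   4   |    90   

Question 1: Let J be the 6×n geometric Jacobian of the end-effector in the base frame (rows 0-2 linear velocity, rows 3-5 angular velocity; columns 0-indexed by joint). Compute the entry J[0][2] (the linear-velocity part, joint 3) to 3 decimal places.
prismatic axis z_2 = (0.7071,-0.7071,0.0000)
J_v[:, 2] = z_2; J_ω[:, 2] = (0,0,0)
entry J[0][2] = 0.7071

0.707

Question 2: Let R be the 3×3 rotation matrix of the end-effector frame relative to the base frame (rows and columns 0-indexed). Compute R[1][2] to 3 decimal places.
-0.354

End-effector z-axis (col 2 of R) = (-0.3536,-0.3536,0.8660)
R[1][2] = -0.3536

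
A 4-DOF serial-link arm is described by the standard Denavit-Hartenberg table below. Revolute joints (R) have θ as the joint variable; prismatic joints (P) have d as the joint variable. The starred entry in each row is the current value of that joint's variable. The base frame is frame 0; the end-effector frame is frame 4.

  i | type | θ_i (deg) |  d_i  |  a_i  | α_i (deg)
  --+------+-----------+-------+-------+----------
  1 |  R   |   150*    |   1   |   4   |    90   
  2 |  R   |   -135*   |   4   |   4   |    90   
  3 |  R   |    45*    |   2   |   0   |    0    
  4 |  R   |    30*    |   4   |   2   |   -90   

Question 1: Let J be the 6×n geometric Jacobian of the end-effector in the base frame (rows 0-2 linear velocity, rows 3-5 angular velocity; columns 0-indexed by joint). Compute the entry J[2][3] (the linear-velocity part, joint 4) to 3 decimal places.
axis z_3 = (0.6124,-0.3536,0.7071); lever o_n−o_3 = (3.7324,0.0758,2.4624)
cross product → J_v[:, 3] = (-0.9242,1.1313,1.3660)
J_ω[:, 3] = z_3
entry J[2][3] = 1.3660

1.366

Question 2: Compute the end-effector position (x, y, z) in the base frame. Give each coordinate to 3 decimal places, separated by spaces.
5.943 3.419 2.048

after link 1: o_1 = (-3.4641, 2.0000, 1.0000)
after link 2: o_2 = (0.9854, 4.0499, -1.8284)
after link 3: o_3 = (2.2101, 3.3428, -0.4142)
after link 4: o_4 = (5.9425, 3.4186, 2.0482)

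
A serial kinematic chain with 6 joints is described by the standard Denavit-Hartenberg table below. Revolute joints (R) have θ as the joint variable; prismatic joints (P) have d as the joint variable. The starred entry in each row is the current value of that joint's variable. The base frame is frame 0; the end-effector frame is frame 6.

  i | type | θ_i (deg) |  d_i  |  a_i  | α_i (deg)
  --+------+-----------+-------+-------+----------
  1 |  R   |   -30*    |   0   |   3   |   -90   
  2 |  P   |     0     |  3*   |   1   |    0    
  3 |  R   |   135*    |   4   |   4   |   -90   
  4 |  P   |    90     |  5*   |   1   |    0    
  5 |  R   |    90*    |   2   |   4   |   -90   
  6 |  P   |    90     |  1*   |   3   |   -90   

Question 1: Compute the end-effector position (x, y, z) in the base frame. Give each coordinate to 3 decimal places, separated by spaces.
4.515 5.476 2.828

after link 1: o_1 = (2.5981, -1.5000, 0.0000)
after link 2: o_2 = (4.9641, 0.5981, 0.0000)
after link 3: o_3 = (4.5146, 5.4764, -2.8284)
after link 4: o_4 = (0.9527, 6.3781, 0.7071)
after link 5: o_5 = (2.1775, 5.6710, 4.9497)
after link 6: o_6 = (4.5146, 5.4764, 2.8284)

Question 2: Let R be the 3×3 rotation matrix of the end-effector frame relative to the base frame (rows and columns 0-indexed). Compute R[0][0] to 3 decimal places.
0.612

End-effector x-axis (col 0 of R) = (0.6124,-0.3536,-0.7071)
R[0][0] = 0.6124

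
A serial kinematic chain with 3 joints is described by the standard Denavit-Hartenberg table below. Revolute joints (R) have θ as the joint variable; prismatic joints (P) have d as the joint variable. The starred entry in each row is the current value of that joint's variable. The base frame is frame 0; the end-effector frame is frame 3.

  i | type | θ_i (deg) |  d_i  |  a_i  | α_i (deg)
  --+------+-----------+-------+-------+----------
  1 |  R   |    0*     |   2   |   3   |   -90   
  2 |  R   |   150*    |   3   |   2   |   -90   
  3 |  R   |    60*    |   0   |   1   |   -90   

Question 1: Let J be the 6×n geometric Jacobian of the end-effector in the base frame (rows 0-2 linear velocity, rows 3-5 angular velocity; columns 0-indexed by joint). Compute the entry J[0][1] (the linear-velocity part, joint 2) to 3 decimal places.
-1.250

axis z_1 = (0.0000,1.0000,0.0000); lever o_n−o_1 = (-2.1651,2.1340,-1.2500)
cross product → J_v[:, 1] = (-1.2500,-0.0000,2.1651)
J_ω[:, 1] = z_1
entry J[0][1] = -1.2500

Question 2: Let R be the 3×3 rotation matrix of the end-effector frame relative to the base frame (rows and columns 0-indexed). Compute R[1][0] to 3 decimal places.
-0.866

End-effector x-axis (col 0 of R) = (-0.4330,-0.8660,-0.2500)
R[1][0] = -0.8660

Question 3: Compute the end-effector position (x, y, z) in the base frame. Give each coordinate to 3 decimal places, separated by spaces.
0.835 2.134 0.750

after link 1: o_1 = (3.0000, 0.0000, 2.0000)
after link 2: o_2 = (1.2679, 3.0000, 1.0000)
after link 3: o_3 = (0.8349, 2.1340, 0.7500)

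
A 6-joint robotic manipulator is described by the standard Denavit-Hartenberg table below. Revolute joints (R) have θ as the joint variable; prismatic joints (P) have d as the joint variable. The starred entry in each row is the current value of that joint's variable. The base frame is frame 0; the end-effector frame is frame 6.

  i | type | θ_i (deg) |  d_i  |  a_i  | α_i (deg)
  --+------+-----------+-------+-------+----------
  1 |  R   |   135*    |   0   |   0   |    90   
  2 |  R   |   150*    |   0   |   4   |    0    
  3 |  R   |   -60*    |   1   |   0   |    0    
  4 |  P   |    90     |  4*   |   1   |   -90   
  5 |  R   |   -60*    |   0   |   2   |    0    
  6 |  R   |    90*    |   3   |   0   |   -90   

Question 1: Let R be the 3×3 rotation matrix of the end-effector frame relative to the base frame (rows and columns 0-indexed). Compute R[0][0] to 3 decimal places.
End-effector x-axis (col 0 of R) = (0.2588,-0.9659,-0.0000)
R[0][0] = 0.2588

0.259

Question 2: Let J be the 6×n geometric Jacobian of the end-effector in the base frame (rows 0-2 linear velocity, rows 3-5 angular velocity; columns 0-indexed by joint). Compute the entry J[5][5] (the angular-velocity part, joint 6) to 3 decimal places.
-1.000

axis z_5 = (0.0000,0.0000,-1.0000); lever o_n−o_5 = (0.0000,0.0000,-3.0000)
cross product → J_v[:, 5] = (0.0000,0.0000,0.0000)
J_ω[:, 5] = z_5
entry J[5][5] = -1.0000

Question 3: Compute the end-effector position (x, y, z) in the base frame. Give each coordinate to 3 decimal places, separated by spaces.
8.624 0.897 -1.000

after link 1: o_1 = (0.0000, 0.0000, 0.0000)
after link 2: o_2 = (2.4495, -2.4495, 2.0000)
after link 3: o_3 = (3.1566, -1.7424, 2.0000)
after link 4: o_4 = (6.6921, 0.3789, 2.0000)
after link 5: o_5 = (8.6240, 0.8966, 2.0000)
after link 6: o_6 = (8.6240, 0.8966, -1.0000)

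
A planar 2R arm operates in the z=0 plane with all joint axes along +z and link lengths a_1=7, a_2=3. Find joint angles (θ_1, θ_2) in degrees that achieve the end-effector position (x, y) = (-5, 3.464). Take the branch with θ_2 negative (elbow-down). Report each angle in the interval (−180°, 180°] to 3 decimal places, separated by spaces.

170.571 -120.001

cos θ_2 = (36.9993−7²−3²)/(2·7·3) = -0.5000; θ_2 = -120.0011° (elbow-down)
β = atan2(3.4640,-5.0000) = 145.2858°; ψ = atan2(-2.5980,5.4999) = -25.2850°
θ_1 = β − ψ = 170.5707°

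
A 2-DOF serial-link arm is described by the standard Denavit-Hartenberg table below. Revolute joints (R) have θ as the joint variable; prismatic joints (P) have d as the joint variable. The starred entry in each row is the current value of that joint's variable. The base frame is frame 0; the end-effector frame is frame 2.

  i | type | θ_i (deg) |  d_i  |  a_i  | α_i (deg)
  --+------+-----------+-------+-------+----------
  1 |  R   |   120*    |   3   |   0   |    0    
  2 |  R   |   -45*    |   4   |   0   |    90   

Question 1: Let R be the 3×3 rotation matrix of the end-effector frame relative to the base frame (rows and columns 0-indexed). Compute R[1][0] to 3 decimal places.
0.966

End-effector x-axis (col 0 of R) = (0.2588,0.9659,0.0000)
R[1][0] = 0.9659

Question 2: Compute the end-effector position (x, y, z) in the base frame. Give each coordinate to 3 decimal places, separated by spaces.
0.000 0.000 7.000

after link 1: o_1 = (0.0000, 0.0000, 3.0000)
after link 2: o_2 = (0.0000, 0.0000, 7.0000)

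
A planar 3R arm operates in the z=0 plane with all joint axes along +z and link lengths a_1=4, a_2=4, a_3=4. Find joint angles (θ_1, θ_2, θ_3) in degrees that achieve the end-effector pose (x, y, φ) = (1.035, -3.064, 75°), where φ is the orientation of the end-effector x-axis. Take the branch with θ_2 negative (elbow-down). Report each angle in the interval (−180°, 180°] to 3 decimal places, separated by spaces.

wrist centre = target − a_3·(cos φ, sin φ) = (-0.0003, -6.9277)
cos θ_2 = (47.9931−4²−4²)/(2·4·4) = 0.4998; θ_2 = -60.0143° (elbow-down)
β = atan2(-6.9277,-0.0003) = -90.0023°; ψ = atan2(-3.4646,5.9991) = -30.0072°
θ_1 = β − ψ = -59.9951°
θ_3 = φ − θ_1 − θ_2 = -164.9906° (wrapped to (-180°,180°])

-59.995 -60.014 -164.991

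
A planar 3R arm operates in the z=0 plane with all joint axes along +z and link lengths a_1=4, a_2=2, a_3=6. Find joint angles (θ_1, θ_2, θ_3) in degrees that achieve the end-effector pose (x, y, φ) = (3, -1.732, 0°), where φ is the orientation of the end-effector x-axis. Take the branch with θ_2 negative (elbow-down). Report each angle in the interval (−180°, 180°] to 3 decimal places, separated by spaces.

-120.001 -120.001 -119.999

wrist centre = target − a_3·(cos φ, sin φ) = (-3.0000, -1.7320)
cos θ_2 = (11.9998−4²−2²)/(2·4·2) = -0.5000; θ_2 = -120.0007° (elbow-down)
β = atan2(-1.7320,-3.0000) = -150.0007°; ψ = atan2(-1.7320,3.0000) = -30.0000°
θ_1 = β − ψ = -120.0007°
θ_3 = φ − θ_1 − θ_2 = -119.9985° (wrapped to (-180°,180°])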